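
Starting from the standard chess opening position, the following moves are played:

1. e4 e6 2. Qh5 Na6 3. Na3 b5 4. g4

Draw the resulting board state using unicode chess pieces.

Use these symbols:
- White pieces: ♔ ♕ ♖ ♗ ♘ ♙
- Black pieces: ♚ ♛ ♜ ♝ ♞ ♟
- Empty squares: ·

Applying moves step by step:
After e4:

♜ ♞ ♝ ♛ ♚ ♝ ♞ ♜
♟ ♟ ♟ ♟ ♟ ♟ ♟ ♟
· · · · · · · ·
· · · · · · · ·
· · · · ♙ · · ·
· · · · · · · ·
♙ ♙ ♙ ♙ · ♙ ♙ ♙
♖ ♘ ♗ ♕ ♔ ♗ ♘ ♖


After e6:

♜ ♞ ♝ ♛ ♚ ♝ ♞ ♜
♟ ♟ ♟ ♟ · ♟ ♟ ♟
· · · · ♟ · · ·
· · · · · · · ·
· · · · ♙ · · ·
· · · · · · · ·
♙ ♙ ♙ ♙ · ♙ ♙ ♙
♖ ♘ ♗ ♕ ♔ ♗ ♘ ♖


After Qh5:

♜ ♞ ♝ ♛ ♚ ♝ ♞ ♜
♟ ♟ ♟ ♟ · ♟ ♟ ♟
· · · · ♟ · · ·
· · · · · · · ♕
· · · · ♙ · · ·
· · · · · · · ·
♙ ♙ ♙ ♙ · ♙ ♙ ♙
♖ ♘ ♗ · ♔ ♗ ♘ ♖


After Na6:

♜ · ♝ ♛ ♚ ♝ ♞ ♜
♟ ♟ ♟ ♟ · ♟ ♟ ♟
♞ · · · ♟ · · ·
· · · · · · · ♕
· · · · ♙ · · ·
· · · · · · · ·
♙ ♙ ♙ ♙ · ♙ ♙ ♙
♖ ♘ ♗ · ♔ ♗ ♘ ♖


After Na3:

♜ · ♝ ♛ ♚ ♝ ♞ ♜
♟ ♟ ♟ ♟ · ♟ ♟ ♟
♞ · · · ♟ · · ·
· · · · · · · ♕
· · · · ♙ · · ·
♘ · · · · · · ·
♙ ♙ ♙ ♙ · ♙ ♙ ♙
♖ · ♗ · ♔ ♗ ♘ ♖


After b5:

♜ · ♝ ♛ ♚ ♝ ♞ ♜
♟ · ♟ ♟ · ♟ ♟ ♟
♞ · · · ♟ · · ·
· ♟ · · · · · ♕
· · · · ♙ · · ·
♘ · · · · · · ·
♙ ♙ ♙ ♙ · ♙ ♙ ♙
♖ · ♗ · ♔ ♗ ♘ ♖


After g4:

♜ · ♝ ♛ ♚ ♝ ♞ ♜
♟ · ♟ ♟ · ♟ ♟ ♟
♞ · · · ♟ · · ·
· ♟ · · · · · ♕
· · · · ♙ · ♙ ·
♘ · · · · · · ·
♙ ♙ ♙ ♙ · ♙ · ♙
♖ · ♗ · ♔ ♗ ♘ ♖



  a b c d e f g h
  ─────────────────
8│♜ · ♝ ♛ ♚ ♝ ♞ ♜│8
7│♟ · ♟ ♟ · ♟ ♟ ♟│7
6│♞ · · · ♟ · · ·│6
5│· ♟ · · · · · ♕│5
4│· · · · ♙ · ♙ ·│4
3│♘ · · · · · · ·│3
2│♙ ♙ ♙ ♙ · ♙ · ♙│2
1│♖ · ♗ · ♔ ♗ ♘ ♖│1
  ─────────────────
  a b c d e f g h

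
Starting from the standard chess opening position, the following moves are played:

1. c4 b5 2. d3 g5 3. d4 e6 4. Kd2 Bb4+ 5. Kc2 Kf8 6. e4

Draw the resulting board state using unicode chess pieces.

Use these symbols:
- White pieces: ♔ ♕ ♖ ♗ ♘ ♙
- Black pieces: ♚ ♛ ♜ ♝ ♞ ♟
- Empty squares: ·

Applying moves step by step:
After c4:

♜ ♞ ♝ ♛ ♚ ♝ ♞ ♜
♟ ♟ ♟ ♟ ♟ ♟ ♟ ♟
· · · · · · · ·
· · · · · · · ·
· · ♙ · · · · ·
· · · · · · · ·
♙ ♙ · ♙ ♙ ♙ ♙ ♙
♖ ♘ ♗ ♕ ♔ ♗ ♘ ♖


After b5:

♜ ♞ ♝ ♛ ♚ ♝ ♞ ♜
♟ · ♟ ♟ ♟ ♟ ♟ ♟
· · · · · · · ·
· ♟ · · · · · ·
· · ♙ · · · · ·
· · · · · · · ·
♙ ♙ · ♙ ♙ ♙ ♙ ♙
♖ ♘ ♗ ♕ ♔ ♗ ♘ ♖


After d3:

♜ ♞ ♝ ♛ ♚ ♝ ♞ ♜
♟ · ♟ ♟ ♟ ♟ ♟ ♟
· · · · · · · ·
· ♟ · · · · · ·
· · ♙ · · · · ·
· · · ♙ · · · ·
♙ ♙ · · ♙ ♙ ♙ ♙
♖ ♘ ♗ ♕ ♔ ♗ ♘ ♖


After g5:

♜ ♞ ♝ ♛ ♚ ♝ ♞ ♜
♟ · ♟ ♟ ♟ ♟ · ♟
· · · · · · · ·
· ♟ · · · · ♟ ·
· · ♙ · · · · ·
· · · ♙ · · · ·
♙ ♙ · · ♙ ♙ ♙ ♙
♖ ♘ ♗ ♕ ♔ ♗ ♘ ♖


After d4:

♜ ♞ ♝ ♛ ♚ ♝ ♞ ♜
♟ · ♟ ♟ ♟ ♟ · ♟
· · · · · · · ·
· ♟ · · · · ♟ ·
· · ♙ ♙ · · · ·
· · · · · · · ·
♙ ♙ · · ♙ ♙ ♙ ♙
♖ ♘ ♗ ♕ ♔ ♗ ♘ ♖


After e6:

♜ ♞ ♝ ♛ ♚ ♝ ♞ ♜
♟ · ♟ ♟ · ♟ · ♟
· · · · ♟ · · ·
· ♟ · · · · ♟ ·
· · ♙ ♙ · · · ·
· · · · · · · ·
♙ ♙ · · ♙ ♙ ♙ ♙
♖ ♘ ♗ ♕ ♔ ♗ ♘ ♖


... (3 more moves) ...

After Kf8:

♜ ♞ ♝ ♛ · ♚ ♞ ♜
♟ · ♟ ♟ · ♟ · ♟
· · · · ♟ · · ·
· ♟ · · · · ♟ ·
· ♝ ♙ ♙ · · · ·
· · · · · · · ·
♙ ♙ ♔ · ♙ ♙ ♙ ♙
♖ ♘ ♗ ♕ · ♗ ♘ ♖


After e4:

♜ ♞ ♝ ♛ · ♚ ♞ ♜
♟ · ♟ ♟ · ♟ · ♟
· · · · ♟ · · ·
· ♟ · · · · ♟ ·
· ♝ ♙ ♙ ♙ · · ·
· · · · · · · ·
♙ ♙ ♔ · · ♙ ♙ ♙
♖ ♘ ♗ ♕ · ♗ ♘ ♖



  a b c d e f g h
  ─────────────────
8│♜ ♞ ♝ ♛ · ♚ ♞ ♜│8
7│♟ · ♟ ♟ · ♟ · ♟│7
6│· · · · ♟ · · ·│6
5│· ♟ · · · · ♟ ·│5
4│· ♝ ♙ ♙ ♙ · · ·│4
3│· · · · · · · ·│3
2│♙ ♙ ♔ · · ♙ ♙ ♙│2
1│♖ ♘ ♗ ♕ · ♗ ♘ ♖│1
  ─────────────────
  a b c d e f g h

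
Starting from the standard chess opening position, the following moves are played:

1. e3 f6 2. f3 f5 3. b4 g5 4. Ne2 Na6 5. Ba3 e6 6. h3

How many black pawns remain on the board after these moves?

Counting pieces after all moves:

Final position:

  a b c d e f g h
  ─────────────────
8│♜ · ♝ ♛ ♚ ♝ ♞ ♜│8
7│♟ ♟ ♟ ♟ · · · ♟│7
6│♞ · · · ♟ · · ·│6
5│· · · · · ♟ ♟ ·│5
4│· ♙ · · · · · ·│4
3│♗ · · · ♙ ♙ · ♙│3
2│♙ · ♙ ♙ ♘ · ♙ ·│2
1│♖ ♘ · ♕ ♔ ♗ · ♖│1
  ─────────────────
  a b c d e f g h


8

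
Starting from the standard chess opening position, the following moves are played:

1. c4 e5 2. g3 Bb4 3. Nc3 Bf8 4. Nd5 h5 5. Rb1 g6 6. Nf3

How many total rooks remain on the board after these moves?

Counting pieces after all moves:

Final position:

  a b c d e f g h
  ─────────────────
8│♜ ♞ ♝ ♛ ♚ ♝ ♞ ♜│8
7│♟ ♟ ♟ ♟ · ♟ · ·│7
6│· · · · · · ♟ ·│6
5│· · · ♘ ♟ · · ♟│5
4│· · ♙ · · · · ·│4
3│· · · · · ♘ ♙ ·│3
2│♙ ♙ · ♙ ♙ ♙ · ♙│2
1│· ♖ ♗ ♕ ♔ ♗ · ♖│1
  ─────────────────
  a b c d e f g h


4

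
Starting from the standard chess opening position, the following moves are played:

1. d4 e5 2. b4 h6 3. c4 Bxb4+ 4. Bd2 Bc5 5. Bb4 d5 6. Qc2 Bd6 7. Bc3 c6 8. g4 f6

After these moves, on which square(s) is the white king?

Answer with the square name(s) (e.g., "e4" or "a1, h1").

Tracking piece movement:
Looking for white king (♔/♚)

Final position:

  a b c d e f g h
  ─────────────────
8│♜ ♞ ♝ ♛ ♚ · ♞ ♜│8
7│♟ ♟ · · · · ♟ ·│7
6│· · ♟ ♝ · ♟ · ♟│6
5│· · · ♟ ♟ · · ·│5
4│· · ♙ ♙ · · ♙ ·│4
3│· · ♗ · · · · ·│3
2│♙ · ♕ · ♙ ♙ · ♙│2
1│♖ ♘ · · ♔ ♗ ♘ ♖│1
  ─────────────────
  a b c d e f g h


e1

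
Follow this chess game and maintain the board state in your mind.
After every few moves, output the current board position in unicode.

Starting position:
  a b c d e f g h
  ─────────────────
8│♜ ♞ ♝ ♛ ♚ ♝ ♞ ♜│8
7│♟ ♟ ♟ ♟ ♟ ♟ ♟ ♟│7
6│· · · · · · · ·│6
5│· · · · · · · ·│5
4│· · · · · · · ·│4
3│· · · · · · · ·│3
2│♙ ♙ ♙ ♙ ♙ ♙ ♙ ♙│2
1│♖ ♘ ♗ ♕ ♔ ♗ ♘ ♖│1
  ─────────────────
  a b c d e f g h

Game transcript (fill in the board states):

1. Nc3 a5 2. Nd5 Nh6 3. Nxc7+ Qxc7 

  a b c d e f g h
  ─────────────────
8│♜ ♞ ♝ · ♚ ♝ · ♜│8
7│· ♟ ♛ ♟ ♟ ♟ ♟ ♟│7
6│· · · · · · · ♞│6
5│♟ · · · · · · ·│5
4│· · · · · · · ·│4
3│· · · · · · · ·│3
2│♙ ♙ ♙ ♙ ♙ ♙ ♙ ♙│2
1│♖ · ♗ ♕ ♔ ♗ ♘ ♖│1
  ─────────────────
  a b c d e f g h

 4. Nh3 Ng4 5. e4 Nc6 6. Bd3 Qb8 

  a b c d e f g h
  ─────────────────
8│♜ ♛ ♝ · ♚ ♝ · ♜│8
7│· ♟ · ♟ ♟ ♟ ♟ ♟│7
6│· · ♞ · · · · ·│6
5│♟ · · · · · · ·│5
4│· · · · ♙ · ♞ ·│4
3│· · · ♗ · · · ♘│3
2│♙ ♙ ♙ ♙ · ♙ ♙ ♙│2
1│♖ · ♗ ♕ ♔ · · ♖│1
  ─────────────────
  a b c d e f g h

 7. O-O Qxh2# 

  a b c d e f g h
  ─────────────────
8│♜ · ♝ · ♚ ♝ · ♜│8
7│· ♟ · ♟ ♟ ♟ ♟ ♟│7
6│· · ♞ · · · · ·│6
5│♟ · · · · · · ·│5
4│· · · · ♙ · ♞ ·│4
3│· · · ♗ · · · ♘│3
2│♙ ♙ ♙ ♙ · ♙ ♙ ♛│2
1│♖ · ♗ ♕ · ♖ ♔ ·│1
  ─────────────────
  a b c d e f g h


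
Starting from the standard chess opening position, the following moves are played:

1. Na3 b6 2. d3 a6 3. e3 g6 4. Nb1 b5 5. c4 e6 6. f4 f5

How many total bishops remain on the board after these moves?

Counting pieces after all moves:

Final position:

  a b c d e f g h
  ─────────────────
8│♜ ♞ ♝ ♛ ♚ ♝ ♞ ♜│8
7│· · ♟ ♟ · · · ♟│7
6│♟ · · · ♟ · ♟ ·│6
5│· ♟ · · · ♟ · ·│5
4│· · ♙ · · ♙ · ·│4
3│· · · ♙ ♙ · · ·│3
2│♙ ♙ · · · · ♙ ♙│2
1│♖ ♘ ♗ ♕ ♔ ♗ ♘ ♖│1
  ─────────────────
  a b c d e f g h


4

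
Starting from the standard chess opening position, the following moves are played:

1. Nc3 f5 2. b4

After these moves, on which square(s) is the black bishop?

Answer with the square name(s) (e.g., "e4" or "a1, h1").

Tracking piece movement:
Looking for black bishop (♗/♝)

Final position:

  a b c d e f g h
  ─────────────────
8│♜ ♞ ♝ ♛ ♚ ♝ ♞ ♜│8
7│♟ ♟ ♟ ♟ ♟ · ♟ ♟│7
6│· · · · · · · ·│6
5│· · · · · ♟ · ·│5
4│· ♙ · · · · · ·│4
3│· · ♘ · · · · ·│3
2│♙ · ♙ ♙ ♙ ♙ ♙ ♙│2
1│♖ · ♗ ♕ ♔ ♗ ♘ ♖│1
  ─────────────────
  a b c d e f g h


c8, f8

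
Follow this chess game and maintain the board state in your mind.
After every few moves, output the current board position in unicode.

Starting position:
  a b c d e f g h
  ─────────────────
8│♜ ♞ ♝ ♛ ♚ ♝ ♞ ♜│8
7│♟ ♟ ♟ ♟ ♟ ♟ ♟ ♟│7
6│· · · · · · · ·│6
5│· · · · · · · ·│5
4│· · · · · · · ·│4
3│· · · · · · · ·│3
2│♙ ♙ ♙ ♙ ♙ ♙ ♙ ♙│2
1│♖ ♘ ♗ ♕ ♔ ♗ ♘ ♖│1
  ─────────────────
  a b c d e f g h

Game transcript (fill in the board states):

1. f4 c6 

  a b c d e f g h
  ─────────────────
8│♜ ♞ ♝ ♛ ♚ ♝ ♞ ♜│8
7│♟ ♟ · ♟ ♟ ♟ ♟ ♟│7
6│· · ♟ · · · · ·│6
5│· · · · · · · ·│5
4│· · · · · ♙ · ·│4
3│· · · · · · · ·│3
2│♙ ♙ ♙ ♙ ♙ · ♙ ♙│2
1│♖ ♘ ♗ ♕ ♔ ♗ ♘ ♖│1
  ─────────────────
  a b c d e f g h

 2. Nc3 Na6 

  a b c d e f g h
  ─────────────────
8│♜ · ♝ ♛ ♚ ♝ ♞ ♜│8
7│♟ ♟ · ♟ ♟ ♟ ♟ ♟│7
6│♞ · ♟ · · · · ·│6
5│· · · · · · · ·│5
4│· · · · · ♙ · ·│4
3│· · ♘ · · · · ·│3
2│♙ ♙ ♙ ♙ ♙ · ♙ ♙│2
1│♖ · ♗ ♕ ♔ ♗ ♘ ♖│1
  ─────────────────
  a b c d e f g h

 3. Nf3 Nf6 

  a b c d e f g h
  ─────────────────
8│♜ · ♝ ♛ ♚ ♝ · ♜│8
7│♟ ♟ · ♟ ♟ ♟ ♟ ♟│7
6│♞ · ♟ · · ♞ · ·│6
5│· · · · · · · ·│5
4│· · · · · ♙ · ·│4
3│· · ♘ · · ♘ · ·│3
2│♙ ♙ ♙ ♙ ♙ · ♙ ♙│2
1│♖ · ♗ ♕ ♔ ♗ · ♖│1
  ─────────────────
  a b c d e f g h

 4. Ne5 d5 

  a b c d e f g h
  ─────────────────
8│♜ · ♝ ♛ ♚ ♝ · ♜│8
7│♟ ♟ · · ♟ ♟ ♟ ♟│7
6│♞ · ♟ · · ♞ · ·│6
5│· · · ♟ ♘ · · ·│5
4│· · · · · ♙ · ·│4
3│· · ♘ · · · · ·│3
2│♙ ♙ ♙ ♙ ♙ · ♙ ♙│2
1│♖ · ♗ ♕ ♔ ♗ · ♖│1
  ─────────────────
  a b c d e f g h



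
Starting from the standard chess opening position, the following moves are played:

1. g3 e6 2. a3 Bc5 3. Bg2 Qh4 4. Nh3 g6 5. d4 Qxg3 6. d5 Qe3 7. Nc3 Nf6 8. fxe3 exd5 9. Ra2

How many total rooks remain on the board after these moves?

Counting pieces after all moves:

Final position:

  a b c d e f g h
  ─────────────────
8│♜ ♞ ♝ · ♚ · · ♜│8
7│♟ ♟ ♟ ♟ · ♟ · ♟│7
6│· · · · · ♞ ♟ ·│6
5│· · ♝ ♟ · · · ·│5
4│· · · · · · · ·│4
3│♙ · ♘ · ♙ · · ♘│3
2│♖ ♙ ♙ · ♙ · ♗ ♙│2
1│· · ♗ ♕ ♔ · · ♖│1
  ─────────────────
  a b c d e f g h


4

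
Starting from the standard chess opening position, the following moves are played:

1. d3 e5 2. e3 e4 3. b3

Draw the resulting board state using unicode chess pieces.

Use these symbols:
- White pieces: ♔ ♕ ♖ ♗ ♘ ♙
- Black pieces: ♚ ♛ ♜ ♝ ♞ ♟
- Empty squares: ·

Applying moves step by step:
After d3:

♜ ♞ ♝ ♛ ♚ ♝ ♞ ♜
♟ ♟ ♟ ♟ ♟ ♟ ♟ ♟
· · · · · · · ·
· · · · · · · ·
· · · · · · · ·
· · · ♙ · · · ·
♙ ♙ ♙ · ♙ ♙ ♙ ♙
♖ ♘ ♗ ♕ ♔ ♗ ♘ ♖


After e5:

♜ ♞ ♝ ♛ ♚ ♝ ♞ ♜
♟ ♟ ♟ ♟ · ♟ ♟ ♟
· · · · · · · ·
· · · · ♟ · · ·
· · · · · · · ·
· · · ♙ · · · ·
♙ ♙ ♙ · ♙ ♙ ♙ ♙
♖ ♘ ♗ ♕ ♔ ♗ ♘ ♖


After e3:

♜ ♞ ♝ ♛ ♚ ♝ ♞ ♜
♟ ♟ ♟ ♟ · ♟ ♟ ♟
· · · · · · · ·
· · · · ♟ · · ·
· · · · · · · ·
· · · ♙ ♙ · · ·
♙ ♙ ♙ · · ♙ ♙ ♙
♖ ♘ ♗ ♕ ♔ ♗ ♘ ♖


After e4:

♜ ♞ ♝ ♛ ♚ ♝ ♞ ♜
♟ ♟ ♟ ♟ · ♟ ♟ ♟
· · · · · · · ·
· · · · · · · ·
· · · · ♟ · · ·
· · · ♙ ♙ · · ·
♙ ♙ ♙ · · ♙ ♙ ♙
♖ ♘ ♗ ♕ ♔ ♗ ♘ ♖


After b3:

♜ ♞ ♝ ♛ ♚ ♝ ♞ ♜
♟ ♟ ♟ ♟ · ♟ ♟ ♟
· · · · · · · ·
· · · · · · · ·
· · · · ♟ · · ·
· ♙ · ♙ ♙ · · ·
♙ · ♙ · · ♙ ♙ ♙
♖ ♘ ♗ ♕ ♔ ♗ ♘ ♖



  a b c d e f g h
  ─────────────────
8│♜ ♞ ♝ ♛ ♚ ♝ ♞ ♜│8
7│♟ ♟ ♟ ♟ · ♟ ♟ ♟│7
6│· · · · · · · ·│6
5│· · · · · · · ·│5
4│· · · · ♟ · · ·│4
3│· ♙ · ♙ ♙ · · ·│3
2│♙ · ♙ · · ♙ ♙ ♙│2
1│♖ ♘ ♗ ♕ ♔ ♗ ♘ ♖│1
  ─────────────────
  a b c d e f g h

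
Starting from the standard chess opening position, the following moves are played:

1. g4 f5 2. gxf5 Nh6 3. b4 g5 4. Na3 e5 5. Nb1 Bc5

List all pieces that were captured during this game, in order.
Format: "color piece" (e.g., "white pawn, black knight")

Tracking captures:
  gxf5: captured black pawn

black pawn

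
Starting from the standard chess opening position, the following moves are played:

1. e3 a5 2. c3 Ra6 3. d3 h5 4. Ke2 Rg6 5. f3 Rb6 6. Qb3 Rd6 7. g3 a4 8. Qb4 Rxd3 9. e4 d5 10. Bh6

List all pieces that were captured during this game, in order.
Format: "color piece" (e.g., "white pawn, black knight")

Tracking captures:
  Rxd3: captured white pawn

white pawn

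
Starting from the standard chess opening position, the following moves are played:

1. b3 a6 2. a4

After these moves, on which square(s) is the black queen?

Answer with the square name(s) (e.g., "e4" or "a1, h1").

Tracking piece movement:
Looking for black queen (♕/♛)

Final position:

  a b c d e f g h
  ─────────────────
8│♜ ♞ ♝ ♛ ♚ ♝ ♞ ♜│8
7│· ♟ ♟ ♟ ♟ ♟ ♟ ♟│7
6│♟ · · · · · · ·│6
5│· · · · · · · ·│5
4│♙ · · · · · · ·│4
3│· ♙ · · · · · ·│3
2│· · ♙ ♙ ♙ ♙ ♙ ♙│2
1│♖ ♘ ♗ ♕ ♔ ♗ ♘ ♖│1
  ─────────────────
  a b c d e f g h


d8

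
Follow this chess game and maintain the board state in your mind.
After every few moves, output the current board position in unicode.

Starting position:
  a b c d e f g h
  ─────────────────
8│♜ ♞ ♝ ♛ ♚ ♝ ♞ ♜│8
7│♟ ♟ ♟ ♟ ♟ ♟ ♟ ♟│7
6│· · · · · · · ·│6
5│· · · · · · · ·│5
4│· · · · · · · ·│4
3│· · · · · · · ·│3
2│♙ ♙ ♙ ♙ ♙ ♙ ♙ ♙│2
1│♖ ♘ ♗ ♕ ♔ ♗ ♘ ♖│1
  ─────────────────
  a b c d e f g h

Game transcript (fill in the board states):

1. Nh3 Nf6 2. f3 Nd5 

  a b c d e f g h
  ─────────────────
8│♜ ♞ ♝ ♛ ♚ ♝ · ♜│8
7│♟ ♟ ♟ ♟ ♟ ♟ ♟ ♟│7
6│· · · · · · · ·│6
5│· · · ♞ · · · ·│5
4│· · · · · · · ·│4
3│· · · · · ♙ · ♘│3
2│♙ ♙ ♙ ♙ ♙ · ♙ ♙│2
1│♖ ♘ ♗ ♕ ♔ ♗ · ♖│1
  ─────────────────
  a b c d e f g h

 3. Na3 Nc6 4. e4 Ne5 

  a b c d e f g h
  ─────────────────
8│♜ · ♝ ♛ ♚ ♝ · ♜│8
7│♟ ♟ ♟ ♟ ♟ ♟ ♟ ♟│7
6│· · · · · · · ·│6
5│· · · ♞ ♞ · · ·│5
4│· · · · ♙ · · ·│4
3│♘ · · · · ♙ · ♘│3
2│♙ ♙ ♙ ♙ · · ♙ ♙│2
1│♖ · ♗ ♕ ♔ ♗ · ♖│1
  ─────────────────
  a b c d e f g h

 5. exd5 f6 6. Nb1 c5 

  a b c d e f g h
  ─────────────────
8│♜ · ♝ ♛ ♚ ♝ · ♜│8
7│♟ ♟ · ♟ ♟ · ♟ ♟│7
6│· · · · · ♟ · ·│6
5│· · ♟ ♙ ♞ · · ·│5
4│· · · · · · · ·│4
3│· · · · · ♙ · ♘│3
2│♙ ♙ ♙ ♙ · · ♙ ♙│2
1│♖ ♘ ♗ ♕ ♔ ♗ · ♖│1
  ─────────────────
  a b c d e f g h

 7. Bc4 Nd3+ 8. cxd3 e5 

  a b c d e f g h
  ─────────────────
8│♜ · ♝ ♛ ♚ ♝ · ♜│8
7│♟ ♟ · ♟ · · ♟ ♟│7
6│· · · · · ♟ · ·│6
5│· · ♟ ♙ ♟ · · ·│5
4│· · ♗ · · · · ·│4
3│· · · ♙ · ♙ · ♘│3
2│♙ ♙ · ♙ · · ♙ ♙│2
1│♖ ♘ ♗ ♕ ♔ · · ♖│1
  ─────────────────
  a b c d e f g h

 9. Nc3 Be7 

  a b c d e f g h
  ─────────────────
8│♜ · ♝ ♛ ♚ · · ♜│8
7│♟ ♟ · ♟ ♝ · ♟ ♟│7
6│· · · · · ♟ · ·│6
5│· · ♟ ♙ ♟ · · ·│5
4│· · ♗ · · · · ·│4
3│· · ♘ ♙ · ♙ · ♘│3
2│♙ ♙ · ♙ · · ♙ ♙│2
1│♖ · ♗ ♕ ♔ · · ♖│1
  ─────────────────
  a b c d e f g h


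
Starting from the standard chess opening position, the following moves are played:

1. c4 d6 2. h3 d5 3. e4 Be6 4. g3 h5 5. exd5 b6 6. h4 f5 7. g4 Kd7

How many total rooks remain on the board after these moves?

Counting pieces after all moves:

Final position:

  a b c d e f g h
  ─────────────────
8│♜ ♞ · ♛ · ♝ ♞ ♜│8
7│♟ · ♟ ♚ ♟ · ♟ ·│7
6│· ♟ · · ♝ · · ·│6
5│· · · ♙ · ♟ · ♟│5
4│· · ♙ · · · ♙ ♙│4
3│· · · · · · · ·│3
2│♙ ♙ · ♙ · ♙ · ·│2
1│♖ ♘ ♗ ♕ ♔ ♗ ♘ ♖│1
  ─────────────────
  a b c d e f g h


4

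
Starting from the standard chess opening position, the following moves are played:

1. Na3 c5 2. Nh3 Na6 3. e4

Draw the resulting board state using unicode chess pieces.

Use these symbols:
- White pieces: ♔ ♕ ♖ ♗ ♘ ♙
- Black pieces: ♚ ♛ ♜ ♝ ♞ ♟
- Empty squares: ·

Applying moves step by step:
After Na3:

♜ ♞ ♝ ♛ ♚ ♝ ♞ ♜
♟ ♟ ♟ ♟ ♟ ♟ ♟ ♟
· · · · · · · ·
· · · · · · · ·
· · · · · · · ·
♘ · · · · · · ·
♙ ♙ ♙ ♙ ♙ ♙ ♙ ♙
♖ · ♗ ♕ ♔ ♗ ♘ ♖


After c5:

♜ ♞ ♝ ♛ ♚ ♝ ♞ ♜
♟ ♟ · ♟ ♟ ♟ ♟ ♟
· · · · · · · ·
· · ♟ · · · · ·
· · · · · · · ·
♘ · · · · · · ·
♙ ♙ ♙ ♙ ♙ ♙ ♙ ♙
♖ · ♗ ♕ ♔ ♗ ♘ ♖


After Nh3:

♜ ♞ ♝ ♛ ♚ ♝ ♞ ♜
♟ ♟ · ♟ ♟ ♟ ♟ ♟
· · · · · · · ·
· · ♟ · · · · ·
· · · · · · · ·
♘ · · · · · · ♘
♙ ♙ ♙ ♙ ♙ ♙ ♙ ♙
♖ · ♗ ♕ ♔ ♗ · ♖


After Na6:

♜ · ♝ ♛ ♚ ♝ ♞ ♜
♟ ♟ · ♟ ♟ ♟ ♟ ♟
♞ · · · · · · ·
· · ♟ · · · · ·
· · · · · · · ·
♘ · · · · · · ♘
♙ ♙ ♙ ♙ ♙ ♙ ♙ ♙
♖ · ♗ ♕ ♔ ♗ · ♖


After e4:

♜ · ♝ ♛ ♚ ♝ ♞ ♜
♟ ♟ · ♟ ♟ ♟ ♟ ♟
♞ · · · · · · ·
· · ♟ · · · · ·
· · · · ♙ · · ·
♘ · · · · · · ♘
♙ ♙ ♙ ♙ · ♙ ♙ ♙
♖ · ♗ ♕ ♔ ♗ · ♖



  a b c d e f g h
  ─────────────────
8│♜ · ♝ ♛ ♚ ♝ ♞ ♜│8
7│♟ ♟ · ♟ ♟ ♟ ♟ ♟│7
6│♞ · · · · · · ·│6
5│· · ♟ · · · · ·│5
4│· · · · ♙ · · ·│4
3│♘ · · · · · · ♘│3
2│♙ ♙ ♙ ♙ · ♙ ♙ ♙│2
1│♖ · ♗ ♕ ♔ ♗ · ♖│1
  ─────────────────
  a b c d e f g h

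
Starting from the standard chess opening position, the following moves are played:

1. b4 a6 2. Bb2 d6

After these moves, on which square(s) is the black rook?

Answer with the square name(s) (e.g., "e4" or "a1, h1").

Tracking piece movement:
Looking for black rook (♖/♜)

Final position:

  a b c d e f g h
  ─────────────────
8│♜ ♞ ♝ ♛ ♚ ♝ ♞ ♜│8
7│· ♟ ♟ · ♟ ♟ ♟ ♟│7
6│♟ · · ♟ · · · ·│6
5│· · · · · · · ·│5
4│· ♙ · · · · · ·│4
3│· · · · · · · ·│3
2│♙ ♗ ♙ ♙ ♙ ♙ ♙ ♙│2
1│♖ ♘ · ♕ ♔ ♗ ♘ ♖│1
  ─────────────────
  a b c d e f g h


a8, h8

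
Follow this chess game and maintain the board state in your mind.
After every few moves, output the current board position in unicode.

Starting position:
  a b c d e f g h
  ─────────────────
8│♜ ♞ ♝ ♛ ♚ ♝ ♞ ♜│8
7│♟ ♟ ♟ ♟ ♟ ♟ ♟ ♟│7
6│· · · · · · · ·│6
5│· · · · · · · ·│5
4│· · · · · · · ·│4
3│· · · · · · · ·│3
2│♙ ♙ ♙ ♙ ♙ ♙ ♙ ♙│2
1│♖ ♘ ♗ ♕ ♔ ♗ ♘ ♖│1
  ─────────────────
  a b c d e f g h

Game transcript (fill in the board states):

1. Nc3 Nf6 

  a b c d e f g h
  ─────────────────
8│♜ ♞ ♝ ♛ ♚ ♝ · ♜│8
7│♟ ♟ ♟ ♟ ♟ ♟ ♟ ♟│7
6│· · · · · ♞ · ·│6
5│· · · · · · · ·│5
4│· · · · · · · ·│4
3│· · ♘ · · · · ·│3
2│♙ ♙ ♙ ♙ ♙ ♙ ♙ ♙│2
1│♖ · ♗ ♕ ♔ ♗ ♘ ♖│1
  ─────────────────
  a b c d e f g h

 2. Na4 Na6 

  a b c d e f g h
  ─────────────────
8│♜ · ♝ ♛ ♚ ♝ · ♜│8
7│♟ ♟ ♟ ♟ ♟ ♟ ♟ ♟│7
6│♞ · · · · ♞ · ·│6
5│· · · · · · · ·│5
4│♘ · · · · · · ·│4
3│· · · · · · · ·│3
2│♙ ♙ ♙ ♙ ♙ ♙ ♙ ♙│2
1│♖ · ♗ ♕ ♔ ♗ ♘ ♖│1
  ─────────────────
  a b c d e f g h

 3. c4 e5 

  a b c d e f g h
  ─────────────────
8│♜ · ♝ ♛ ♚ ♝ · ♜│8
7│♟ ♟ ♟ ♟ · ♟ ♟ ♟│7
6│♞ · · · · ♞ · ·│6
5│· · · · ♟ · · ·│5
4│♘ · ♙ · · · · ·│4
3│· · · · · · · ·│3
2│♙ ♙ · ♙ ♙ ♙ ♙ ♙│2
1│♖ · ♗ ♕ ♔ ♗ ♘ ♖│1
  ─────────────────
  a b c d e f g h

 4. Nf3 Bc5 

  a b c d e f g h
  ─────────────────
8│♜ · ♝ ♛ ♚ · · ♜│8
7│♟ ♟ ♟ ♟ · ♟ ♟ ♟│7
6│♞ · · · · ♞ · ·│6
5│· · ♝ · ♟ · · ·│5
4│♘ · ♙ · · · · ·│4
3│· · · · · ♘ · ·│3
2│♙ ♙ · ♙ ♙ ♙ ♙ ♙│2
1│♖ · ♗ ♕ ♔ ♗ · ♖│1
  ─────────────────
  a b c d e f g h

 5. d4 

  a b c d e f g h
  ─────────────────
8│♜ · ♝ ♛ ♚ · · ♜│8
7│♟ ♟ ♟ ♟ · ♟ ♟ ♟│7
6│♞ · · · · ♞ · ·│6
5│· · ♝ · ♟ · · ·│5
4│♘ · ♙ ♙ · · · ·│4
3│· · · · · ♘ · ·│3
2│♙ ♙ · · ♙ ♙ ♙ ♙│2
1│♖ · ♗ ♕ ♔ ♗ · ♖│1
  ─────────────────
  a b c d e f g h


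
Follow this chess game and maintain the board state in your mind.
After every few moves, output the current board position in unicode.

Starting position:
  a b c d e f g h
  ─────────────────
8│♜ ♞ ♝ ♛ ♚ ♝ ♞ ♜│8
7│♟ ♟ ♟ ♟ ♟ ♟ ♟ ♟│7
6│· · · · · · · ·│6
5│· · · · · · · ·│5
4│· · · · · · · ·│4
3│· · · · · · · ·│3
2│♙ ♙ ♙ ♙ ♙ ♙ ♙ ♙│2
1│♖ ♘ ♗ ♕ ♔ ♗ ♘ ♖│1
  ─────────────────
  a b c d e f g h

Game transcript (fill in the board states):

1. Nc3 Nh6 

  a b c d e f g h
  ─────────────────
8│♜ ♞ ♝ ♛ ♚ ♝ · ♜│8
7│♟ ♟ ♟ ♟ ♟ ♟ ♟ ♟│7
6│· · · · · · · ♞│6
5│· · · · · · · ·│5
4│· · · · · · · ·│4
3│· · ♘ · · · · ·│3
2│♙ ♙ ♙ ♙ ♙ ♙ ♙ ♙│2
1│♖ · ♗ ♕ ♔ ♗ ♘ ♖│1
  ─────────────────
  a b c d e f g h

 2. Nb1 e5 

  a b c d e f g h
  ─────────────────
8│♜ ♞ ♝ ♛ ♚ ♝ · ♜│8
7│♟ ♟ ♟ ♟ · ♟ ♟ ♟│7
6│· · · · · · · ♞│6
5│· · · · ♟ · · ·│5
4│· · · · · · · ·│4
3│· · · · · · · ·│3
2│♙ ♙ ♙ ♙ ♙ ♙ ♙ ♙│2
1│♖ ♘ ♗ ♕ ♔ ♗ ♘ ♖│1
  ─────────────────
  a b c d e f g h

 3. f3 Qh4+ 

  a b c d e f g h
  ─────────────────
8│♜ ♞ ♝ · ♚ ♝ · ♜│8
7│♟ ♟ ♟ ♟ · ♟ ♟ ♟│7
6│· · · · · · · ♞│6
5│· · · · ♟ · · ·│5
4│· · · · · · · ♛│4
3│· · · · · ♙ · ·│3
2│♙ ♙ ♙ ♙ ♙ · ♙ ♙│2
1│♖ ♘ ♗ ♕ ♔ ♗ ♘ ♖│1
  ─────────────────
  a b c d e f g h

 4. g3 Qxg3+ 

  a b c d e f g h
  ─────────────────
8│♜ ♞ ♝ · ♚ ♝ · ♜│8
7│♟ ♟ ♟ ♟ · ♟ ♟ ♟│7
6│· · · · · · · ♞│6
5│· · · · ♟ · · ·│5
4│· · · · · · · ·│4
3│· · · · · ♙ ♛ ·│3
2│♙ ♙ ♙ ♙ ♙ · · ♙│2
1│♖ ♘ ♗ ♕ ♔ ♗ ♘ ♖│1
  ─────────────────
  a b c d e f g h

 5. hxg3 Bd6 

  a b c d e f g h
  ─────────────────
8│♜ ♞ ♝ · ♚ · · ♜│8
7│♟ ♟ ♟ ♟ · ♟ ♟ ♟│7
6│· · · ♝ · · · ♞│6
5│· · · · ♟ · · ·│5
4│· · · · · · · ·│4
3│· · · · · ♙ ♙ ·│3
2│♙ ♙ ♙ ♙ ♙ · · ·│2
1│♖ ♘ ♗ ♕ ♔ ♗ ♘ ♖│1
  ─────────────────
  a b c d e f g h



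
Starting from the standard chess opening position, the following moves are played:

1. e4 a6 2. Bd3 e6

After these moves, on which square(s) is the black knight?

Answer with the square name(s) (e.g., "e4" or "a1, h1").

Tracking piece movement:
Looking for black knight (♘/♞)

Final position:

  a b c d e f g h
  ─────────────────
8│♜ ♞ ♝ ♛ ♚ ♝ ♞ ♜│8
7│· ♟ ♟ ♟ · ♟ ♟ ♟│7
6│♟ · · · ♟ · · ·│6
5│· · · · · · · ·│5
4│· · · · ♙ · · ·│4
3│· · · ♗ · · · ·│3
2│♙ ♙ ♙ ♙ · ♙ ♙ ♙│2
1│♖ ♘ ♗ ♕ ♔ · ♘ ♖│1
  ─────────────────
  a b c d e f g h


b8, g8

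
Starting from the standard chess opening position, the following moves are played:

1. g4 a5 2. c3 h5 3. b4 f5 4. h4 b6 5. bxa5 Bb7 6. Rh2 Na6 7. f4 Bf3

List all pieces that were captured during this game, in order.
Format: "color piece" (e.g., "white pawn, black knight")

Tracking captures:
  bxa5: captured black pawn

black pawn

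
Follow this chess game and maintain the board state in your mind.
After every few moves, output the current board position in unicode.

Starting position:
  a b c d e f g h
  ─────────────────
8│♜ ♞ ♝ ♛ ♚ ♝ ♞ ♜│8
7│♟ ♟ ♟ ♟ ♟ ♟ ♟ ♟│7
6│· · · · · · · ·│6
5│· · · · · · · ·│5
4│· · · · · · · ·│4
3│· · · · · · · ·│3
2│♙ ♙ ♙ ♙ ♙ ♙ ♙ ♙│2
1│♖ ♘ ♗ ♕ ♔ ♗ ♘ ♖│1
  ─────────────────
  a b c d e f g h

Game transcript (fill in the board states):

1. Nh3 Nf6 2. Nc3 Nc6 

  a b c d e f g h
  ─────────────────
8│♜ · ♝ ♛ ♚ ♝ · ♜│8
7│♟ ♟ ♟ ♟ ♟ ♟ ♟ ♟│7
6│· · ♞ · · ♞ · ·│6
5│· · · · · · · ·│5
4│· · · · · · · ·│4
3│· · ♘ · · · · ♘│3
2│♙ ♙ ♙ ♙ ♙ ♙ ♙ ♙│2
1│♖ · ♗ ♕ ♔ ♗ · ♖│1
  ─────────────────
  a b c d e f g h

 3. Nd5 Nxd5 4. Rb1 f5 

  a b c d e f g h
  ─────────────────
8│♜ · ♝ ♛ ♚ ♝ · ♜│8
7│♟ ♟ ♟ ♟ ♟ · ♟ ♟│7
6│· · ♞ · · · · ·│6
5│· · · ♞ · ♟ · ·│5
4│· · · · · · · ·│4
3│· · · · · · · ♘│3
2│♙ ♙ ♙ ♙ ♙ ♙ ♙ ♙│2
1│· ♖ ♗ ♕ ♔ ♗ · ♖│1
  ─────────────────
  a b c d e f g h

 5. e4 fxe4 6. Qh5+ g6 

  a b c d e f g h
  ─────────────────
8│♜ · ♝ ♛ ♚ ♝ · ♜│8
7│♟ ♟ ♟ ♟ ♟ · · ♟│7
6│· · ♞ · · · ♟ ·│6
5│· · · ♞ · · · ♕│5
4│· · · · ♟ · · ·│4
3│· · · · · · · ♘│3
2│♙ ♙ ♙ ♙ · ♙ ♙ ♙│2
1│· ♖ ♗ · ♔ ♗ · ♖│1
  ─────────────────
  a b c d e f g h

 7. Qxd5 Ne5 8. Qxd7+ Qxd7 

  a b c d e f g h
  ─────────────────
8│♜ · ♝ · ♚ ♝ · ♜│8
7│♟ ♟ ♟ ♛ ♟ · · ♟│7
6│· · · · · · ♟ ·│6
5│· · · · ♞ · · ·│5
4│· · · · ♟ · · ·│4
3│· · · · · · · ♘│3
2│♙ ♙ ♙ ♙ · ♙ ♙ ♙│2
1│· ♖ ♗ · ♔ ♗ · ♖│1
  ─────────────────
  a b c d e f g h

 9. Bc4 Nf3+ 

  a b c d e f g h
  ─────────────────
8│♜ · ♝ · ♚ ♝ · ♜│8
7│♟ ♟ ♟ ♛ ♟ · · ♟│7
6│· · · · · · ♟ ·│6
5│· · · · · · · ·│5
4│· · ♗ · ♟ · · ·│4
3│· · · · · ♞ · ♘│3
2│♙ ♙ ♙ ♙ · ♙ ♙ ♙│2
1│· ♖ ♗ · ♔ · · ♖│1
  ─────────────────
  a b c d e f g h


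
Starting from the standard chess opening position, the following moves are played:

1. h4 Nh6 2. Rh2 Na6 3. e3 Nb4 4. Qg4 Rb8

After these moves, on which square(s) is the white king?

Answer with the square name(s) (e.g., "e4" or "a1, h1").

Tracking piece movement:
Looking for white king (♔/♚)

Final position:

  a b c d e f g h
  ─────────────────
8│· ♜ ♝ ♛ ♚ ♝ · ♜│8
7│♟ ♟ ♟ ♟ ♟ ♟ ♟ ♟│7
6│· · · · · · · ♞│6
5│· · · · · · · ·│5
4│· ♞ · · · · ♕ ♙│4
3│· · · · ♙ · · ·│3
2│♙ ♙ ♙ ♙ · ♙ ♙ ♖│2
1│♖ ♘ ♗ · ♔ ♗ ♘ ·│1
  ─────────────────
  a b c d e f g h


e1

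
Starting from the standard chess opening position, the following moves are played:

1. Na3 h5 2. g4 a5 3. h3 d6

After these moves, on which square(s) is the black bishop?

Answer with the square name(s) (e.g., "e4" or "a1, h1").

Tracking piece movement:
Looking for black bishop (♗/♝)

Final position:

  a b c d e f g h
  ─────────────────
8│♜ ♞ ♝ ♛ ♚ ♝ ♞ ♜│8
7│· ♟ ♟ · ♟ ♟ ♟ ·│7
6│· · · ♟ · · · ·│6
5│♟ · · · · · · ♟│5
4│· · · · · · ♙ ·│4
3│♘ · · · · · · ♙│3
2│♙ ♙ ♙ ♙ ♙ ♙ · ·│2
1│♖ · ♗ ♕ ♔ ♗ ♘ ♖│1
  ─────────────────
  a b c d e f g h


c8, f8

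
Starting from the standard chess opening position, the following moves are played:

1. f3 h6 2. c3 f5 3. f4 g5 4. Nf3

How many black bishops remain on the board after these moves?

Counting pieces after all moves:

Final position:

  a b c d e f g h
  ─────────────────
8│♜ ♞ ♝ ♛ ♚ ♝ ♞ ♜│8
7│♟ ♟ ♟ ♟ ♟ · · ·│7
6│· · · · · · · ♟│6
5│· · · · · ♟ ♟ ·│5
4│· · · · · ♙ · ·│4
3│· · ♙ · · ♘ · ·│3
2│♙ ♙ · ♙ ♙ · ♙ ♙│2
1│♖ ♘ ♗ ♕ ♔ ♗ · ♖│1
  ─────────────────
  a b c d e f g h


2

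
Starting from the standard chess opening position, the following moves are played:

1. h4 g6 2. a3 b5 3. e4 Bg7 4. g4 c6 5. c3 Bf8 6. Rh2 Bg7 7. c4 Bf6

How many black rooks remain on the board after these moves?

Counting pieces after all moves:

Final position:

  a b c d e f g h
  ─────────────────
8│♜ ♞ ♝ ♛ ♚ · ♞ ♜│8
7│♟ · · ♟ ♟ ♟ · ♟│7
6│· · ♟ · · ♝ ♟ ·│6
5│· ♟ · · · · · ·│5
4│· · ♙ · ♙ · ♙ ♙│4
3│♙ · · · · · · ·│3
2│· ♙ · ♙ · ♙ · ♖│2
1│♖ ♘ ♗ ♕ ♔ ♗ ♘ ·│1
  ─────────────────
  a b c d e f g h


2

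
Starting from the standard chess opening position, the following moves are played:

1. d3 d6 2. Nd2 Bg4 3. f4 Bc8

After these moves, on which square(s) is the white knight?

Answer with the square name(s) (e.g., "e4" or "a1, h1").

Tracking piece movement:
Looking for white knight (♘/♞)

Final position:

  a b c d e f g h
  ─────────────────
8│♜ ♞ ♝ ♛ ♚ ♝ ♞ ♜│8
7│♟ ♟ ♟ · ♟ ♟ ♟ ♟│7
6│· · · ♟ · · · ·│6
5│· · · · · · · ·│5
4│· · · · · ♙ · ·│4
3│· · · ♙ · · · ·│3
2│♙ ♙ ♙ ♘ ♙ · ♙ ♙│2
1│♖ · ♗ ♕ ♔ ♗ ♘ ♖│1
  ─────────────────
  a b c d e f g h


d2, g1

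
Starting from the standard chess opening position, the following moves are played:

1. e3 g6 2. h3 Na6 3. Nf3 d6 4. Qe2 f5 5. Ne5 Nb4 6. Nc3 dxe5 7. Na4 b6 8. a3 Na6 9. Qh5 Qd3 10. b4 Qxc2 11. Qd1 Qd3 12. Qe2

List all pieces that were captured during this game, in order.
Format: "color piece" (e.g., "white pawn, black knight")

Tracking captures:
  dxe5: captured white knight
  Qxc2: captured white pawn

white knight, white pawn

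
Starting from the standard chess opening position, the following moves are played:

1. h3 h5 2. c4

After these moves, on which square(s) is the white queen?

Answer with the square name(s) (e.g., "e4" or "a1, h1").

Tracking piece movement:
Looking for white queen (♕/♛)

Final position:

  a b c d e f g h
  ─────────────────
8│♜ ♞ ♝ ♛ ♚ ♝ ♞ ♜│8
7│♟ ♟ ♟ ♟ ♟ ♟ ♟ ·│7
6│· · · · · · · ·│6
5│· · · · · · · ♟│5
4│· · ♙ · · · · ·│4
3│· · · · · · · ♙│3
2│♙ ♙ · ♙ ♙ ♙ ♙ ·│2
1│♖ ♘ ♗ ♕ ♔ ♗ ♘ ♖│1
  ─────────────────
  a b c d e f g h


d1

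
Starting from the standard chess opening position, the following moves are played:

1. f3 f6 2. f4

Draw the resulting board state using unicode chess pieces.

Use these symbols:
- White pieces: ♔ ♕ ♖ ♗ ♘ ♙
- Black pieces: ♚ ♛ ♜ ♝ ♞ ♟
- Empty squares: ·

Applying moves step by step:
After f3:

♜ ♞ ♝ ♛ ♚ ♝ ♞ ♜
♟ ♟ ♟ ♟ ♟ ♟ ♟ ♟
· · · · · · · ·
· · · · · · · ·
· · · · · · · ·
· · · · · ♙ · ·
♙ ♙ ♙ ♙ ♙ · ♙ ♙
♖ ♘ ♗ ♕ ♔ ♗ ♘ ♖


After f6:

♜ ♞ ♝ ♛ ♚ ♝ ♞ ♜
♟ ♟ ♟ ♟ ♟ · ♟ ♟
· · · · · ♟ · ·
· · · · · · · ·
· · · · · · · ·
· · · · · ♙ · ·
♙ ♙ ♙ ♙ ♙ · ♙ ♙
♖ ♘ ♗ ♕ ♔ ♗ ♘ ♖


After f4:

♜ ♞ ♝ ♛ ♚ ♝ ♞ ♜
♟ ♟ ♟ ♟ ♟ · ♟ ♟
· · · · · ♟ · ·
· · · · · · · ·
· · · · · ♙ · ·
· · · · · · · ·
♙ ♙ ♙ ♙ ♙ · ♙ ♙
♖ ♘ ♗ ♕ ♔ ♗ ♘ ♖



  a b c d e f g h
  ─────────────────
8│♜ ♞ ♝ ♛ ♚ ♝ ♞ ♜│8
7│♟ ♟ ♟ ♟ ♟ · ♟ ♟│7
6│· · · · · ♟ · ·│6
5│· · · · · · · ·│5
4│· · · · · ♙ · ·│4
3│· · · · · · · ·│3
2│♙ ♙ ♙ ♙ ♙ · ♙ ♙│2
1│♖ ♘ ♗ ♕ ♔ ♗ ♘ ♖│1
  ─────────────────
  a b c d e f g h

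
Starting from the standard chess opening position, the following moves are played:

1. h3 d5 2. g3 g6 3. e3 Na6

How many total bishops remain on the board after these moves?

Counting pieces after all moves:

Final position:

  a b c d e f g h
  ─────────────────
8│♜ · ♝ ♛ ♚ ♝ ♞ ♜│8
7│♟ ♟ ♟ · ♟ ♟ · ♟│7
6│♞ · · · · · ♟ ·│6
5│· · · ♟ · · · ·│5
4│· · · · · · · ·│4
3│· · · · ♙ · ♙ ♙│3
2│♙ ♙ ♙ ♙ · ♙ · ·│2
1│♖ ♘ ♗ ♕ ♔ ♗ ♘ ♖│1
  ─────────────────
  a b c d e f g h


4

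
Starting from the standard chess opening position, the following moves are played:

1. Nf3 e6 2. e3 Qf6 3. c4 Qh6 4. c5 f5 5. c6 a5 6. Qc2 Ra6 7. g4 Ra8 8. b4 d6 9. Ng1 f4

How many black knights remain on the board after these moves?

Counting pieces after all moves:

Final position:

  a b c d e f g h
  ─────────────────
8│♜ ♞ ♝ · ♚ ♝ ♞ ♜│8
7│· ♟ ♟ · · · ♟ ♟│7
6│· · ♙ ♟ ♟ · · ♛│6
5│♟ · · · · · · ·│5
4│· ♙ · · · ♟ ♙ ·│4
3│· · · · ♙ · · ·│3
2│♙ · ♕ ♙ · ♙ · ♙│2
1│♖ ♘ ♗ · ♔ ♗ ♘ ♖│1
  ─────────────────
  a b c d e f g h


2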